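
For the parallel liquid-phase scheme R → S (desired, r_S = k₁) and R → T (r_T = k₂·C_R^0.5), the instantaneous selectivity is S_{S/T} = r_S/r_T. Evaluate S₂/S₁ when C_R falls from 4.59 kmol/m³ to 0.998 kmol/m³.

S_{S/T} = (k₁/k₂)·C_R^-0.5, so S₂/S₁ = (C_{R,2}/C_{R,1})^-0.5.
= (0.998/4.59)^(-0.5) = (0.2174)^(-0.5) = 2.14.

2.14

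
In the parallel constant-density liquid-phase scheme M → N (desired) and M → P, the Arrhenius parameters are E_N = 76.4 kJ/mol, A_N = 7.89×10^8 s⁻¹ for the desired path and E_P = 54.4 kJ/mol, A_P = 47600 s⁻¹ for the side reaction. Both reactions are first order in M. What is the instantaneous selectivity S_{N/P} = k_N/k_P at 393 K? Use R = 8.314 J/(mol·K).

Since both paths have the same order in M, the concentration cancels and S_{N/P} = k_N/k_P = (A_N/A_P)·exp[(E_P−E_N)/(RT)].
(E_P−E_N)/(RT) = (54.4−76.4)×10³/(8.314×393) = -22000/3267 = -6.733.
k_N/k_P = (7.89×10^8/47600)·exp(-6.733) = 16576 × 0.001191 = 19.7.
Since E_N > E_P, raising the temperature improves selectivity toward N.

19.7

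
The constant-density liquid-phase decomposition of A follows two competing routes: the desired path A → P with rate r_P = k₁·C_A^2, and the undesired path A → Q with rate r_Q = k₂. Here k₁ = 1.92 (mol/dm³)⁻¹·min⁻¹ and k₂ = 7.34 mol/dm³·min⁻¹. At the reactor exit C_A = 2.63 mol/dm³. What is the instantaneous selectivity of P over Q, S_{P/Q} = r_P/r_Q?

S_{P/Q} = r_P/r_Q = (k₁·C_A^2)/(k₂) = (k₁/k₂)·C_A^2.
= (1.92×2.630^2) / (7.34) = 13.28/7.340 = 1.81.
Since the desired path is higher order in A, keeping C_A high (PFR or concentrated feed) favours P.

1.81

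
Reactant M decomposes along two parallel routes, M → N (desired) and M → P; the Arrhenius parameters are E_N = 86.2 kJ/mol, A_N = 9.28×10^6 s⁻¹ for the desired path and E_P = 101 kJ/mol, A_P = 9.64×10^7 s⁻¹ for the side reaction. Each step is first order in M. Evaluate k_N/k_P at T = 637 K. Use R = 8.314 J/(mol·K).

1.57

With equal orders, S_{N/P} = k_N/k_P = (A_N/A_P)·exp[(E_P−E_N)/(RT)].
(E_P−E_N)/(RT) = (101−86.2)×10³/(8.314×637) = 14800/5296 = 2.795.
k_N/k_P = (9.28×10^6/9.64×10^7)·exp(2.795) = 0.09627 × 16.36 = 1.57.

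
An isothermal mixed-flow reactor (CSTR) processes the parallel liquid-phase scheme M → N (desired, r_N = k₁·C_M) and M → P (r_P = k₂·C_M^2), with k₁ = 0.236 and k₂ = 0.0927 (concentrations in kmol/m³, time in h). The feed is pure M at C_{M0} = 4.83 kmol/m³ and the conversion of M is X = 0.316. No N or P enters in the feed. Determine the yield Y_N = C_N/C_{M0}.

Exit C_M = C_{M0}(1−X) = 4.83×0.684 = 3.304 kmol/m³.
A CSTR operates uniformly at the exit composition, giving r_N = 0.7797 and r_P = 1.012 (each k·C_M^n at C_M = 3.304).
Fraction of consumed M going to N: r_N/(r_N+r_P) = 0.4352.
C_N = 0.4352·C_{M0}·X = 0.4352×4.83×0.316 = 0.664 kmol/m³; Y_N = C_N/C_{M0} = 0.138.

0.138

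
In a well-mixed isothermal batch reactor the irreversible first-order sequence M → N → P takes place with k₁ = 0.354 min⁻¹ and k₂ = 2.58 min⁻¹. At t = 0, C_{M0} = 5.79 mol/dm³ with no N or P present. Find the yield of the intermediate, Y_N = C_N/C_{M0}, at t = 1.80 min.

For first-order series with pure M initially, C_N(t) = k₁C_{M0}/(k₂−k₁)·(e^(−k₁t) − e^(−k₂t)).
e^(−k₁t) = e^(−0.354×1.80) = e^(−0.6372) = 0.5288; e^(−k₂t) = e^(−4.644) = 0.009619.
C_N = 0.354×5.79/(2.58−0.354) × (0.5288−0.009619) = 0.9208×0.5192 = 0.4780 mol/dm³.
Y_N = C_N/C_{M0} = 0.4780/5.79 = 0.0826.

0.0826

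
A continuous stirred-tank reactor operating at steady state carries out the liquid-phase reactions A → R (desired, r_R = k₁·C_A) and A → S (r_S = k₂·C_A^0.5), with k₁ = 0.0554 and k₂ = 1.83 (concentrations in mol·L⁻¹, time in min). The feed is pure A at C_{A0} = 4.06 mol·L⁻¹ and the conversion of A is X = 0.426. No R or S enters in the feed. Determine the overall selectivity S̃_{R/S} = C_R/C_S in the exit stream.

0.0462

Exit C_A = C_{A0}(1−X) = 4.06×0.574 = 2.330 mol·L⁻¹.
A CSTR operates uniformly at the exit composition, giving r_R = 0.1291 and r_S = 2.794 (each k·C_A^n at C_A = 2.330).
Overall selectivity = C_R/C_S = r_Rτ/(r_Sτ) = r_R/r_S = 0.0462.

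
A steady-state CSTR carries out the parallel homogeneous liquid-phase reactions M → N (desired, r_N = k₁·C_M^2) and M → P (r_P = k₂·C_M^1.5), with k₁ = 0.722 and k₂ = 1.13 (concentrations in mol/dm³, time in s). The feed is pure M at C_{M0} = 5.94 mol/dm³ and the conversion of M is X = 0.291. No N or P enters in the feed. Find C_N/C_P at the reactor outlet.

Exit C_M = C_{M0}(1−X) = 5.94×0.709 = 4.211 mol/dm³.
Rates in a CSTR are evaluated at the outlet concentration: r_N = 0.722×4.211^2 = 12.81, r_P = 1.13×4.211^1.5 = 9.766.
Overall selectivity = C_N/C_P = r_Nτ/(r_Pτ) = r_N/r_P = 1.31.

1.31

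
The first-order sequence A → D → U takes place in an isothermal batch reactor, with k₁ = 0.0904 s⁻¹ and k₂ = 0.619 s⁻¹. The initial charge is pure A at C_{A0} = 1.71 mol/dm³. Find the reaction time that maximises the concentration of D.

The intermediate peaks when r₁ = r₂, i.e. k₁e^(−k₁t) = k₂e^(−k₂t), giving t_opt = ln(k₂/k₁)/(k₂−k₁).
= ln(0.619/0.0904)/(0.619−0.0904) = ln(6.847)/0.5286 = 1.924/0.5286 = 3.64 s.

3.64 s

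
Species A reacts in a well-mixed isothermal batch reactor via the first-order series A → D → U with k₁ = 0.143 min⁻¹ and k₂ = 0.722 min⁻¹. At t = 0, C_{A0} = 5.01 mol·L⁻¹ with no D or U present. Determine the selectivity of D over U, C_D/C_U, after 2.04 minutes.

1.02

Solving the coupled first-order balances gives C_D(t) = [k₁/(k₂−k₁)]·C_{A0}·(e^(−k₁t) − e^(−k₂t)).
e^(−k₁t) = e^(−0.143×2.04) = e^(−0.2917) = 0.7470; e^(−k₂t) = e^(−1.473) = 0.2293.
C_D = 0.143×5.01/(0.722−0.143) × (0.7470−0.2293) = 1.237×0.5177 = 0.6406 mol·L⁻¹.
C_A = C_{A0}e^(−k₁t) = 3.742 mol·L⁻¹, so C_U = C_{A0}−C_A−C_D = 0.6270 mol·L⁻¹; C_D/C_U = 1.02.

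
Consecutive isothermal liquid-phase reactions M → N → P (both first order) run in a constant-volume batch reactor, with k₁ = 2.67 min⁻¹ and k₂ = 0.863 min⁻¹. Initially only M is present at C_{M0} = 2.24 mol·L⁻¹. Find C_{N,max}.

1.31 mol·L⁻¹

For a first-order series the maximum intermediate yield is C_{N,max}/C_{M0} = (k₁/k₂)^[k₂/(k₂−k₁)].
= (2.67/0.863)^(0.863/(0.863−2.67)) = (3.094)^(-0.4776) = 0.5831.
C_{N,max} = 0.5831×2.24 = 1.31 mol·L⁻¹.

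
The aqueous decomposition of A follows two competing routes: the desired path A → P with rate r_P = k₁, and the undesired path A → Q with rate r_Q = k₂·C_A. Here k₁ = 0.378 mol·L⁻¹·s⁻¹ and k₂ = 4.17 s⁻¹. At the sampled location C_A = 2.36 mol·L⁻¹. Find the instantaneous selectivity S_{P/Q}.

0.0384

S_{P/Q} = r_P/r_Q = (k₁)/(k₂·C_A) = (k₁/k₂)·C_A⁻¹.
= (0.378) / (4.17×2.360) = 0.3780/9.841 = 0.0384.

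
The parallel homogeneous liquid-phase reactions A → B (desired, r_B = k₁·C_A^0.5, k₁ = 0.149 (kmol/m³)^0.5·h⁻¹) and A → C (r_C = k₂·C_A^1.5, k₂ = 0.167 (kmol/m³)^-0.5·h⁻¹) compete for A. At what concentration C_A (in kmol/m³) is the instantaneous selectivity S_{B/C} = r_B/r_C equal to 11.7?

S_{B/C} = (k₁/k₂)·C_A⁻¹ ⇒ C_A = (S·k₂/k₁)^(-1).
= (11.7×0.167/0.149)^(-1) = (13.11)^(-1) = 0.0763 kmol/m³.

0.0763 kmol/m³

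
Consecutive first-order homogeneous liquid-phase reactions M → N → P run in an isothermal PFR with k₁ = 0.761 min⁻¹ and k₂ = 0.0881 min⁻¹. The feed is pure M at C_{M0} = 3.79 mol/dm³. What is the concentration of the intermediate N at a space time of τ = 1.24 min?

2.17 mol/dm³

For first-order series with pure M initially, C_N(τ) = k₁C_{M0}/(k₂−k₁)·(e^(−k₁τ) − e^(−k₂τ)).
e^(−k₁τ) = e^(−0.761×1.24) = e^(−0.9436) = 0.3892; e^(−k₂τ) = e^(−0.1092) = 0.8965.
C_N = 0.761×3.79/(0.0881−0.761) × (0.3892−0.8965) = (-4.286)×(-0.5073) = 2.174 mol/dm³.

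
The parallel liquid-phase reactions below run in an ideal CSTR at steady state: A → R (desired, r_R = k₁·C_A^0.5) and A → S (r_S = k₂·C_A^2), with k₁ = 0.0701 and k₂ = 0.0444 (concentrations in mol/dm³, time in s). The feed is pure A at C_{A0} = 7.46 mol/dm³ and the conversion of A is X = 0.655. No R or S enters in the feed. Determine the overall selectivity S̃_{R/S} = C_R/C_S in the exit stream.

Exit C_A = C_{A0}(1−X) = 7.46×0.345 = 2.574 mol/dm³.
Rates in a CSTR are evaluated at the outlet concentration: r_R = 0.0701×2.574^0.5 = 0.1125, r_S = 0.0444×2.574^2 = 0.2941.
Overall selectivity = C_R/C_S = r_Rτ/(r_Sτ) = r_R/r_S = 0.382.

0.382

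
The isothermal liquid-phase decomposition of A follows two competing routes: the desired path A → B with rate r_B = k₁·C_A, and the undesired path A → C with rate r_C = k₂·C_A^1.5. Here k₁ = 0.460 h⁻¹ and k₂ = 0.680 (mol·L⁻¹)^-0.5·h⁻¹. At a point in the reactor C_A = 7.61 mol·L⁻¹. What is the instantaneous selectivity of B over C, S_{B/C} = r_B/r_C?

S_{B/C} = r_B/r_C = (k₁·C_A)/(k₂·C_A^1.5) = (k₁/k₂)·C_A^-0.5.
= (0.460×7.610) / (0.680×7.610^1.5) = 3.501/14.28 = 0.245.
The undesired path is higher order in A, so low C_A (CSTR or dilute feed) favours B.

0.245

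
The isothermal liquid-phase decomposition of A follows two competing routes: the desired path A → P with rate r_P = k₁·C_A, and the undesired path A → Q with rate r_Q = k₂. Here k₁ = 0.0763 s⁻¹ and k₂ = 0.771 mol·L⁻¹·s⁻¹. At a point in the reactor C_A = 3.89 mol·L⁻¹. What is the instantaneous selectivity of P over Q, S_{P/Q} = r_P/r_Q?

0.385

S_{P/Q} = r_P/r_Q = (k₁·C_A)/(k₂) = (k₁/k₂)·C_A.
= (0.0763×3.890) / (0.771) = 0.2968/0.7710 = 0.385.
Since the desired path is higher order in A, keeping C_A high (PFR or concentrated feed) favours P.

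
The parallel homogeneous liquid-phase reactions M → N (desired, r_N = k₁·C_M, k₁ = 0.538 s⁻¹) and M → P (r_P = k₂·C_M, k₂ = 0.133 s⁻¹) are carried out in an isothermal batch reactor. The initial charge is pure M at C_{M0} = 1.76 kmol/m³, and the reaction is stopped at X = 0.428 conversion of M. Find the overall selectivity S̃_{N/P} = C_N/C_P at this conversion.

4.05

C_M = C_{M0}(1−X) = 1.007 kmol/m³.
Both paths are first order in M, so the instantaneous fraction to N is constant: dC_N/d(−C_M) = k₁/(k₁+k₂) = 0.8018.
C_N = 0.8018·(C_{M0}−C_M) = 0.8018×0.7533 = 0.604 kmol/m³.
C_P = (C_{M0}−C_M)−C_N = 0.1493 kmol/m³; S̃_{N/P} = 0.6040/0.1493 = 4.05.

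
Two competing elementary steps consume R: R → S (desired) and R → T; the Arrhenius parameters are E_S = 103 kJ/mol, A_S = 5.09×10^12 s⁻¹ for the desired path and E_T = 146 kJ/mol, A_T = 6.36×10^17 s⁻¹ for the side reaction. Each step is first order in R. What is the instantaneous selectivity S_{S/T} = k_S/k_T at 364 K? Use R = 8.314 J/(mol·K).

11.9

With equal orders, S_{S/T} = k_S/k_T = (A_S/A_T)·exp[(E_T−E_S)/(RT)].
(E_T−E_S)/(RT) = (146−103)×10³/(8.314×364) = 43000/3026 = 14.21.
k_S/k_T = (5.09×10^12/6.36×10^17)·exp(14.21) = 8.003×10^-6 × 1.482×10^6 = 11.9.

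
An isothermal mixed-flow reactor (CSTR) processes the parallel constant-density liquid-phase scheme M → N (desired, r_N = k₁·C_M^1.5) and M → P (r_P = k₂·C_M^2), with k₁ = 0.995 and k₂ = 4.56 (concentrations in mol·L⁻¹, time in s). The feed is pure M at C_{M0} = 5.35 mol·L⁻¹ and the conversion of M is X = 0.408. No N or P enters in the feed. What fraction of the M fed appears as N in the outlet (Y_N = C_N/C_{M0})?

Exit C_M = C_{M0}(1−X) = 5.35×0.592 = 3.167 mol·L⁻¹.
A CSTR operates uniformly at the exit composition, giving r_N = 5.608 and r_P = 45.74 (each k·C_M^n at C_M = 3.167).
Fraction of consumed M going to N: r_N/(r_N+r_P) = 0.1092.
C_N = 0.1092·C_{M0}·X = 0.1092×5.35×0.408 = 0.238 mol·L⁻¹; Y_N = C_N/C_{M0} = 0.0446.

0.0446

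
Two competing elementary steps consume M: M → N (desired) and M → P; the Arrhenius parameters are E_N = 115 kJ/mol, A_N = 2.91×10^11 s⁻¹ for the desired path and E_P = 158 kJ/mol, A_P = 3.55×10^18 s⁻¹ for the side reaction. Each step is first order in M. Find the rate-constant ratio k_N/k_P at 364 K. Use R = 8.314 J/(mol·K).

Since both paths have the same order in M, the concentration cancels and S_{N/P} = k_N/k_P = (A_N/A_P)·exp[(E_P−E_N)/(RT)].
(E_P−E_N)/(RT) = (158−115)×10³/(8.314×364) = 43000/3026 = 14.21.
k_N/k_P = (2.91×10^11/3.55×10^18)·exp(14.21) = 8.197×10^-8 × 1.482×10^6 = 0.121.
Since E_N < E_P, lowering the temperature improves selectivity toward N.

0.121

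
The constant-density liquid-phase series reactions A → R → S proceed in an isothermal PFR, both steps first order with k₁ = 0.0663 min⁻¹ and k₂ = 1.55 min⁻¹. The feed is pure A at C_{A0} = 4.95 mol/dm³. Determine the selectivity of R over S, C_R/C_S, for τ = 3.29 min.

Solving the coupled first-order balances gives C_R(τ) = [k₁/(k₂−k₁)]·C_{A0}·(e^(−k₁τ) − e^(−k₂τ)).
e^(−k₁τ) = e^(−0.0663×3.29) = e^(−0.2181) = 0.8040; e^(−k₂τ) = e^(−5.099) = 0.006100.
C_R = 0.0663×4.95/(1.55−0.0663) × (0.8040−0.006100) = 0.2212×0.7979 = 0.1765 mol/dm³.
C_A = C_{A0}e^(−k₁τ) = 3.980 mol/dm³, so C_S = C_{A0}−C_A−C_R = 0.7936 mol/dm³; C_R/C_S = 0.222.

0.222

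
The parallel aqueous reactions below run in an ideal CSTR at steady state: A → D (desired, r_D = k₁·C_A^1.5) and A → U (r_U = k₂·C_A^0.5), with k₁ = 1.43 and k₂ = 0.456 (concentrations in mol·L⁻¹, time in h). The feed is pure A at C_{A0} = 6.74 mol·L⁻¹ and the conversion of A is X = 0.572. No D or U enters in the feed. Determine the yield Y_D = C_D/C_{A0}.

Exit C_A = C_{A0}(1−X) = 6.74×0.428 = 2.885 mol·L⁻¹.
In a CSTR the entire volume is at exit conditions, so r_D = 1.43×2.885^1.5 = 7.006 and r_U = 0.456×2.885^0.5 = 0.7745.
Fraction of consumed A going to D: r_D/(r_D+r_U) = 0.9005.
C_D = 0.9005·C_{A0}·X = 0.9005×6.74×0.572 = 3.47 mol·L⁻¹; Y_D = C_D/C_{A0} = 0.515.

0.515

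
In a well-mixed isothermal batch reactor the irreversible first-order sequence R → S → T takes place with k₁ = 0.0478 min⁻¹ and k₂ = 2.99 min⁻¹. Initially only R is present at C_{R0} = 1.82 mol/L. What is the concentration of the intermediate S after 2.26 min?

The intermediate concentration in a first-order A→B→C sequence is C_S = k₁C_{R0}(e^(−k₁t) − e^(−k₂t))/(k₂−k₁).
e^(−k₁t) = e^(−0.0478×2.26) = e^(−0.1080) = 0.8976; e^(−k₂t) = e^(−6.757) = 0.001162.
C_S = 0.0478×1.82/(2.99−0.0478) × (0.8976−0.001162) = 0.02957×0.8964 = 0.02651 mol/L.

0.0265 mol/L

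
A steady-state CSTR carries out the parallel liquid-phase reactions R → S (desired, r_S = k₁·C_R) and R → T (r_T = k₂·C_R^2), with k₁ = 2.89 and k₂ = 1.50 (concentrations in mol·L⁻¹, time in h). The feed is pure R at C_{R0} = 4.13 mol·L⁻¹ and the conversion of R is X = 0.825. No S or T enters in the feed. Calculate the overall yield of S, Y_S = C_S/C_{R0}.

Exit C_R = C_{R0}(1−X) = 4.13×0.175 = 0.7228 mol·L⁻¹.
A CSTR operates uniformly at the exit composition, giving r_S = 2.089 and r_T = 0.7836 (each k·C_R^n at C_R = 0.7228).
Fraction of consumed R going to S: r_S/(r_S+r_T) = 0.7272.
C_S = 0.7272·C_{R0}·X = 0.7272×4.13×0.825 = 2.48 mol·L⁻¹; Y_S = C_S/C_{R0} = 0.600.

0.600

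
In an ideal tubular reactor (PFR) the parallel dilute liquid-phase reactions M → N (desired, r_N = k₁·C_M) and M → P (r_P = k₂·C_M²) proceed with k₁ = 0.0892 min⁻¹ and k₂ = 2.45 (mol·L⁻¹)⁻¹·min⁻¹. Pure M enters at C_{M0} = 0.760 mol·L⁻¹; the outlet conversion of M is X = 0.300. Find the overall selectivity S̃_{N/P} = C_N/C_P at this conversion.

C_M = C_{M0}(1−X) = 0.5320 mol·L⁻¹.
Along a PFR/batch, dC_N/dC_M = −r_N/(r_N+r_P) = −k₁/(k₁+k₂·C_M).
Integrating from C_{M0} to C_M: C_N = (0.0892/2.45)·ln[(0.0892+2.45·0.760)/(0.0892+2.45·0.532)] = 0.03641·ln(1.951/1.393) = 0.01228 mol·L⁻¹.
C_P = (C_{M0}−C_M)−C_N = 0.2157 mol·L⁻¹; S̃_{N/P} = 0.01228/0.2157 = 0.0569.

0.0569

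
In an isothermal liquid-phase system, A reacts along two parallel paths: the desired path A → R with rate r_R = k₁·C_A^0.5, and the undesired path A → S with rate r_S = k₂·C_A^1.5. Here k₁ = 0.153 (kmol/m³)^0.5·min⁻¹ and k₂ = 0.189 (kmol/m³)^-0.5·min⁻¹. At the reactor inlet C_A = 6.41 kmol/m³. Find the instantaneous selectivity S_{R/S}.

0.126

S_{R/S} = r_R/r_S = (k₁·C_A^0.5)/(k₂·C_A^1.5) = (k₁/k₂)·C_A⁻¹.
= (0.153×6.410^0.5) / (0.189×6.410^1.5) = 0.3874/3.067 = 0.126.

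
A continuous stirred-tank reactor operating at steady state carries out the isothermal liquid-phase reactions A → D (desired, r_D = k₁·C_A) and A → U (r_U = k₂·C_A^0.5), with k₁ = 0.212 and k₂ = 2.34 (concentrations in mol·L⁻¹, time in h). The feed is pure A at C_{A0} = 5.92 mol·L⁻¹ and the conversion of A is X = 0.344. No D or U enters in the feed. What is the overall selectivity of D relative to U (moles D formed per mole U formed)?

Exit C_A = C_{A0}(1−X) = 5.92×0.656 = 3.884 mol·L⁻¹.
Rates in a CSTR are evaluated at the outlet concentration: r_D = 0.212×3.884 = 0.8233, r_U = 2.34×3.884^0.5 = 4.611.
Overall selectivity = C_D/C_U = r_Dτ/(r_Uτ) = r_D/r_U = 0.179.

0.179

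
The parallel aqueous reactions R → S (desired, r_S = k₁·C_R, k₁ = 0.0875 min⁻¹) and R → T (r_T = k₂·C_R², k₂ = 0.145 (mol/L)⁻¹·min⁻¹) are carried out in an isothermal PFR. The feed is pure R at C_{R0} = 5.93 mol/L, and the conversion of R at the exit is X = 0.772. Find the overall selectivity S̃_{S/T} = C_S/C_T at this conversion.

C_R = C_{R0}(1−X) = 1.352 mol/L.
Along a PFR/batch, dC_S/dC_R = −r_S/(r_S+r_T) = −k₁/(k₁+k₂·C_R).
Integrating from C_{R0} to C_R: C_S = (0.0875/0.145)·ln[(0.0875+0.145·5.93)/(0.0875+0.145·1.35)] = 0.6034·ln(0.9473/0.2835) = 0.7279 mol/L.
C_T = (C_{R0}−C_R)−C_S = 3.850 mol/L; S̃_{S/T} = 0.7279/3.850 = 0.189.

0.189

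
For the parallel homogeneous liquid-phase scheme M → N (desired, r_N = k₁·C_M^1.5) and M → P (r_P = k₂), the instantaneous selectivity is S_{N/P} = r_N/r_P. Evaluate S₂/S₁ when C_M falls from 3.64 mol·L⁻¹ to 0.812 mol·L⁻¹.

0.105

S_{N/P} = (k₁/k₂)·C_M^1.5, so S₂/S₁ = (C_{M,2}/C_{M,1})^1.5.
= (0.812/3.64)^1.5 = (0.2231)^1.5 = 0.105.
Selectivity toward N falls as C_M falls — high-concentration operation is favoured.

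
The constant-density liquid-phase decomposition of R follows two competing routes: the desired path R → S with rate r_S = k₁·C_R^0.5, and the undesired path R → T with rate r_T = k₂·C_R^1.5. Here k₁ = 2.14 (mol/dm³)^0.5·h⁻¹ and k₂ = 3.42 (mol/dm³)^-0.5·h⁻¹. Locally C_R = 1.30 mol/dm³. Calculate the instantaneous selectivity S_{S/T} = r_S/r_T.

0.481

S_{S/T} = r_S/r_T = (k₁·C_R^0.5)/(k₂·C_R^1.5) = (k₁/k₂)·C_R⁻¹.
= (2.14×1.300^0.5) / (3.42×1.300^1.5) = 2.440/5.069 = 0.481.
The undesired path is higher order in R, so low C_R (CSTR or dilute feed) favours S.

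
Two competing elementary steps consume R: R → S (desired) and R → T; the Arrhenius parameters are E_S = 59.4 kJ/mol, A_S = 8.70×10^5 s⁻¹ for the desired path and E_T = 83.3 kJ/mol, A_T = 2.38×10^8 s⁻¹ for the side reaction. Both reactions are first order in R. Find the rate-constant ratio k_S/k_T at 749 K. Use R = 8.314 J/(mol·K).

0.170

Since both paths have the same order in R, the concentration cancels and S_{S/T} = k_S/k_T = (A_S/A_T)·exp[(E_T−E_S)/(RT)].
(E_T−E_S)/(RT) = (83.3−59.4)×10³/(8.314×749) = 23900/6227 = 3.838.
k_S/k_T = (8.70×10^5/2.38×10^8)·exp(3.838) = 0.003655 × 46.43 = 0.170.
Since E_S < E_T, lowering the temperature improves selectivity toward S.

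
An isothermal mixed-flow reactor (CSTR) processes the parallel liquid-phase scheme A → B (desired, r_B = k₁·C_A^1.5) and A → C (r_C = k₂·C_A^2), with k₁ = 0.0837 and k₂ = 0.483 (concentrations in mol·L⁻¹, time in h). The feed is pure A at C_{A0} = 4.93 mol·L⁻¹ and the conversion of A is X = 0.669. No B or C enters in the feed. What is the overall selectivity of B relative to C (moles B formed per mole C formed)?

Exit C_A = C_{A0}(1−X) = 4.93×0.331 = 1.632 mol·L⁻¹.
A CSTR operates uniformly at the exit composition, giving r_B = 0.1745 and r_C = 1.286 (each k·C_A^n at C_A = 1.632).
Overall selectivity = C_B/C_C = r_Bτ/(r_Cτ) = r_B/r_C = 0.136.

0.136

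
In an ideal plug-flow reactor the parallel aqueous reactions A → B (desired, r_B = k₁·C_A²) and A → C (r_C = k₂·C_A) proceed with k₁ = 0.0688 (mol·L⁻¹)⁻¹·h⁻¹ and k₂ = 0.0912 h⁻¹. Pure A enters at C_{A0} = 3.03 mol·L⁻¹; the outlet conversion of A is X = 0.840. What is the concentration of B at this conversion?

1.38 mol·L⁻¹

C_A = C_{A0}(1−X) = 0.4848 mol·L⁻¹.
Along a PFR/batch, dC_C/dC_A = −r_C/(r_B+r_C) = −k₂/(k₂+k₁·C_A).
Integrating from C_{A0} to C_A: C_C = (0.0912/0.0688)·ln[(0.0912+0.0688·3.03)/(0.0912+0.0688·0.485)] = 1.326·ln(0.2997/0.1246) = 1.164 mol·L⁻¹.
Then C_B = (C_{A0}−C_A) − C_C = 2.545 − 1.164 = 1.381 mol·L⁻¹.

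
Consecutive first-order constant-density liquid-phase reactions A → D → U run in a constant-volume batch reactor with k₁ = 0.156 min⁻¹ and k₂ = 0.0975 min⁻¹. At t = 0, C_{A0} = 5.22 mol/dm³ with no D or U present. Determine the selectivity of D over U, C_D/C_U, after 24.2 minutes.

The intermediate concentration in a first-order A→B→C sequence is C_D = k₁C_{A0}(e^(−k₁t) − e^(−k₂t))/(k₂−k₁).
e^(−k₁t) = e^(−0.156×24.2) = e^(−3.775) = 0.02293; e^(−k₂t) = e^(−2.360) = 0.09447.
C_D = 0.156×5.22/(0.0975−0.156) × (0.02293−0.09447) = (-13.92)×(-0.07153) = 0.9958 mol/dm³.
C_A = C_{A0}e^(−k₁t) = 0.1197 mol/dm³, so C_U = C_{A0}−C_A−C_D = 4.105 mol/dm³; C_D/C_U = 0.243.

0.243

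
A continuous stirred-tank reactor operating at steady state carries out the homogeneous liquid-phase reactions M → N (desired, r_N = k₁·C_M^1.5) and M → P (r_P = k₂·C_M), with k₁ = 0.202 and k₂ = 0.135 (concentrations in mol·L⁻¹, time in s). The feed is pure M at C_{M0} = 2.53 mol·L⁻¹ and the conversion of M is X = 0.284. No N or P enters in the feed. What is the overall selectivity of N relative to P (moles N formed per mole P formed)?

2.01

Exit C_M = C_{M0}(1−X) = 2.53×0.716 = 1.811 mol·L⁻¹.
In a CSTR the entire volume is at exit conditions, so r_N = 0.202×1.811^1.5 = 0.4925 and r_P = 0.135×1.811 = 0.2445.
Overall selectivity = C_N/C_P = r_Nτ/(r_Pτ) = r_N/r_P = 2.01.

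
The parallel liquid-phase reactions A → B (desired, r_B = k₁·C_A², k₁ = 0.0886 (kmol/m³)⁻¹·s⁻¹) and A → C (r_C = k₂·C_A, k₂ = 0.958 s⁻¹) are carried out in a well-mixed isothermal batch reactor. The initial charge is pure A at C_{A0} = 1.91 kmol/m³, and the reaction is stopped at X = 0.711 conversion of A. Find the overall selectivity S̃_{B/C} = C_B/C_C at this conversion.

C_A = C_{A0}(1−X) = 0.5520 kmol/m³.
Along a PFR/batch, dC_C/dC_A = −r_C/(r_B+r_C) = −k₂/(k₂+k₁·C_A).
Integrating from C_{A0} to C_A: C_C = (0.958/0.0886)·ln[(0.958+0.0886·1.91)/(0.958+0.0886·0.552)] = 10.81·ln(1.127/1.007) = 1.221 kmol/m³.
Then C_B = (C_{A0}−C_A) − C_C = 1.358 − 1.221 = 0.1375 kmol/m³.
S̃_{B/C} = C_B/C_C = 0.1375/1.221 = 0.113.

0.113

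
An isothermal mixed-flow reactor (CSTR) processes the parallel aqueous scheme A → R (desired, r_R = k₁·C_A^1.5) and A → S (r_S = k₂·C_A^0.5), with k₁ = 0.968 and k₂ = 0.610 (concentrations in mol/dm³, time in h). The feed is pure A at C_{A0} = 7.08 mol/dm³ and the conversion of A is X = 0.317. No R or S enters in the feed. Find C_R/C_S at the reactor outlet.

Exit C_A = C_{A0}(1−X) = 7.08×0.683 = 4.836 mol/dm³.
A CSTR operates uniformly at the exit composition, giving r_R = 10.29 and r_S = 1.341 (each k·C_A^n at C_A = 4.836).
Overall selectivity = C_R/C_S = r_Rτ/(r_Sτ) = r_R/r_S = 7.67.

7.67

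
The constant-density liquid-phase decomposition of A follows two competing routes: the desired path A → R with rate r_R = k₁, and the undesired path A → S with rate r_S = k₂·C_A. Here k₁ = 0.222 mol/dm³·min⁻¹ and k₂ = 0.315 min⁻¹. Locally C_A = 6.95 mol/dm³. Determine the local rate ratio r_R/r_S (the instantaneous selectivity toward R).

0.101

S_{R/S} = r_R/r_S = (k₁)/(k₂·C_A) = (k₁/k₂)·C_A⁻¹.
= (0.222) / (0.315×6.950) = 0.2220/2.189 = 0.101.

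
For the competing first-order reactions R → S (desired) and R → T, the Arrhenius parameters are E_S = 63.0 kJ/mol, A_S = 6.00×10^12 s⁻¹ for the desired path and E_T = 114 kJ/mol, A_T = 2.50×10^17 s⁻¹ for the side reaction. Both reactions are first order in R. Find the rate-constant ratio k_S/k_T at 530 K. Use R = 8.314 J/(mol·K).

With equal orders, S_{S/T} = k_S/k_T = (A_S/A_T)·exp[(E_T−E_S)/(RT)].
(E_T−E_S)/(RT) = (114−63.0)×10³/(8.314×530) = 51000/4406 = 11.57.
k_S/k_T = (6.00×10^12/2.50×10^17)·exp(11.57) = 2.400×10^-5 × 1.063×10^5 = 2.55.
Since E_S < E_T, lowering the temperature improves selectivity toward S.

2.55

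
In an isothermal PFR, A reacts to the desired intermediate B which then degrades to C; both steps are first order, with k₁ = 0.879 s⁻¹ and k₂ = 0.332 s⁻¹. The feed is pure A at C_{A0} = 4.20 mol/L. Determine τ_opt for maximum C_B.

For first-order series the maximum of C_B occurs at τ_opt = ln(k₂/k₁)/(k₂−k₁).
= ln(0.332/0.879)/(0.332−0.879) = ln(0.3777)/-0.5470 = -0.9736/-0.5470 = 1.78 s.

1.78 s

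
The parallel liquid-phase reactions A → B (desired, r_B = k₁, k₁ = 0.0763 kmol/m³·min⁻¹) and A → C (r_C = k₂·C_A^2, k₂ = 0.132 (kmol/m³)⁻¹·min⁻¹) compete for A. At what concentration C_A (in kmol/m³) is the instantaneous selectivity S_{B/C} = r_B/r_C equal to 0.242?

S_{B/C} = (k₁/k₂)·C_A^-2 ⇒ C_A = (S·k₂/k₁)^(-0.5).
= (0.242×0.132/0.0763)^(-0.5) = (0.4187)^(-0.5) = 1.55 kmol/m³.

1.55 kmol/m³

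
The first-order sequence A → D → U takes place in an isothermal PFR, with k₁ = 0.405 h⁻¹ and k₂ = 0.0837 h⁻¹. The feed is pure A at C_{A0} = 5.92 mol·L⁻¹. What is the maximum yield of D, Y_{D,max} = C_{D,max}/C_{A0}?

0.663

For a first-order series the maximum intermediate yield is C_{D,max}/C_{A0} = (k₁/k₂)^[k₂/(k₂−k₁)].
= (0.405/0.0837)^(0.0837/(0.0837−0.405)) = (4.839)^(-0.2605) = 0.6632.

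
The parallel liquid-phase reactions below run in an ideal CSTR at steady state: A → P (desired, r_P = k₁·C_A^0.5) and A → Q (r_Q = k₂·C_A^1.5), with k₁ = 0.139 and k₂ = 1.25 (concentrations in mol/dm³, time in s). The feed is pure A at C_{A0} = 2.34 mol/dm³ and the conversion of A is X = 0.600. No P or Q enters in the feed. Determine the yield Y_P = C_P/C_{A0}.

0.0637

Exit C_A = C_{A0}(1−X) = 2.34×0.400 = 0.9360 mol/dm³.
In a CSTR the entire volume is at exit conditions, so r_P = 0.139×0.9360^0.5 = 0.1345 and r_Q = 1.25×0.9360^1.5 = 1.132.
Fraction of consumed A going to P: r_P/(r_P+r_Q) = 0.1062.
C_P = 0.1062·C_{A0}·X = 0.1062×2.34×0.600 = 0.149 mol/dm³; Y_P = C_P/C_{A0} = 0.0637.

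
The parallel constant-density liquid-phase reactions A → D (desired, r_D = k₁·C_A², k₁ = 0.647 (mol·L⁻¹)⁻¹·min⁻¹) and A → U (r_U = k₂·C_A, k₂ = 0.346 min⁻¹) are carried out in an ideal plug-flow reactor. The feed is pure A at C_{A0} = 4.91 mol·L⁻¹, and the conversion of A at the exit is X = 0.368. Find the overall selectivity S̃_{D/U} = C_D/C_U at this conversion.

7.38

C_A = C_{A0}(1−X) = 3.103 mol·L⁻¹.
Along a PFR/batch, dC_U/dC_A = −r_U/(r_D+r_U) = −k₂/(k₂+k₁·C_A).
Integrating from C_{A0} to C_A: C_U = (0.346/0.647)·ln[(0.346+0.647·4.91)/(0.346+0.647·3.10)] = 0.5348·ln(3.523/2.354) = 0.2156 mol·L⁻¹.
Then C_D = (C_{A0}−C_A) − C_U = 1.807 − 0.2156 = 1.591 mol·L⁻¹.
S̃_{D/U} = C_D/C_U = 1.591/0.2156 = 7.38.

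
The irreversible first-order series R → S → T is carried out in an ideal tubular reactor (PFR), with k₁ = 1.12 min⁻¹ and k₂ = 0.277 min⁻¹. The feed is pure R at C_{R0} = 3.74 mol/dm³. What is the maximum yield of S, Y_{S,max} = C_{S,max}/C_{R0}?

0.632

Evaluating C_S at τ_opt = ln(k₂/k₁)/(k₂−k₁) gives C_{S,max}/C_{R0} = (k₁/k₂)^[k₂/(k₂−k₁)].
= (1.12/0.277)^(0.277/(0.277−1.12)) = (4.043)^(-0.3286) = 0.6319.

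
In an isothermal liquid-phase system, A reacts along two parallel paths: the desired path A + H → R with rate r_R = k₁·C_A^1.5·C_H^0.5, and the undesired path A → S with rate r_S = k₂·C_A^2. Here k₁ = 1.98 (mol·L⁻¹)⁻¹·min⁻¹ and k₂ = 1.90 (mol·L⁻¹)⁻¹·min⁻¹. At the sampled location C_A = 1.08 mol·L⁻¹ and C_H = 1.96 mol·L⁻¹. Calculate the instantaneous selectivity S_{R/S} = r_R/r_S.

1.40

S_{R/S} = r_R/r_S = (k₁·C_A^1.5·C_H^0.5)/(k₂·C_A^2) = (k₁/k₂)·C_A^-0.5·C_H^0.5.
= (1.98×1.080^1.5×1.960^0.5) / (1.90×1.080^2) = 3.111/2.216 = 1.40.
The undesired path is higher order in A, so low C_A (CSTR or dilute feed) favours R.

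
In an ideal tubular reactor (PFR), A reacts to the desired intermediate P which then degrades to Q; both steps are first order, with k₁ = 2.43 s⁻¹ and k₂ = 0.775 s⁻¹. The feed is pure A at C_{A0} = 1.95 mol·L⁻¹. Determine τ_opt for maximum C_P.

The intermediate peaks when r₁ = r₂, i.e. k₁e^(−k₁τ) = k₂e^(−k₂τ), giving τ_opt = ln(k₂/k₁)/(k₂−k₁).
= ln(0.775/2.43)/(0.775−2.43) = ln(0.3189)/-1.655 = -1.143/-1.655 = 0.691 s.

0.691 s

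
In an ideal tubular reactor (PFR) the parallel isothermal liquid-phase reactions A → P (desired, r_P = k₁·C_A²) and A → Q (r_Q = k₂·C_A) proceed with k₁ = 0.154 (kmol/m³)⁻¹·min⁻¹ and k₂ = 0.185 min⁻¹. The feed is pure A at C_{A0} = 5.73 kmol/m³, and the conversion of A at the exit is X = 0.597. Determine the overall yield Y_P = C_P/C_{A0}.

C_A = C_{A0}(1−X) = 2.309 kmol/m³.
Along a PFR/batch, dC_Q/dC_A = −r_Q/(r_P+r_Q) = −k₂/(k₂+k₁·C_A).
Integrating from C_{A0} to C_A: C_Q = (0.185/0.154)·ln[(0.185+0.154·5.73)/(0.185+0.154·2.31)] = 1.201·ln(1.067/0.5406) = 0.8172 kmol/m³.
Then C_P = (C_{A0}−C_A) − C_Q = 3.421 − 0.8172 = 2.604 kmol/m³.
Y_P = C_P/C_{A0} = 2.604/5.73 = 0.454.

0.454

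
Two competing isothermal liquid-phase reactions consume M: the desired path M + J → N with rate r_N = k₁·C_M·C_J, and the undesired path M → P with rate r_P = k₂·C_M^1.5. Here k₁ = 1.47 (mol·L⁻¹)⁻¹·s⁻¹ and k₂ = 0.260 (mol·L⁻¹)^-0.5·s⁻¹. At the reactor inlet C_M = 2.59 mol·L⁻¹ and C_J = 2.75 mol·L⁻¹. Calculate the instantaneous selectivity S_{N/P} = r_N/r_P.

S_{N/P} = r_N/r_P = (k₁·C_M·C_J)/(k₂·C_M^1.5) = (k₁/k₂)·C_M^-0.5·C_J.
= (1.47×2.590×2.750) / (0.260×2.590^1.5) = 10.47/1.084 = 9.66.
The undesired path is higher order in M, so low C_M (CSTR or dilute feed) favours N.

9.66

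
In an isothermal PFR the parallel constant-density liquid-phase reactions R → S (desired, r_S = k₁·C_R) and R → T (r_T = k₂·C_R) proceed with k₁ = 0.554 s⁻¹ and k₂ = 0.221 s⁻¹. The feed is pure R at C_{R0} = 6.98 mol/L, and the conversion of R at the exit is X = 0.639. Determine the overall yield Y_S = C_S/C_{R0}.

C_R = C_{R0}(1−X) = 2.520 mol/L.
Both paths are first order in R, so the instantaneous fraction to S is constant: dC_S/d(−C_R) = k₁/(k₁+k₂) = 0.7148.
C_S = 0.7148·(C_{R0}−C_R) = 0.7148×4.460 = 3.19 mol/L.
Y_S = C_S/C_{R0} = 3.188/6.98 = 0.457.

0.457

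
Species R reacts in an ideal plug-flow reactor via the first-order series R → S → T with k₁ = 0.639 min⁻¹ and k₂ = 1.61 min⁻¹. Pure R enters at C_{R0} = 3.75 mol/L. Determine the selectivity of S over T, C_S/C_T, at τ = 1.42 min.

0.500

For first-order series with pure R initially, C_S(τ) = k₁C_{R0}/(k₂−k₁)·(e^(−k₁τ) − e^(−k₂τ)).
e^(−k₁τ) = e^(−0.639×1.42) = e^(−0.9074) = 0.4036; e^(−k₂τ) = e^(−2.286) = 0.1017.
C_S = 0.639×3.75/(1.61−0.639) × (0.4036−0.1017) = 2.468×0.3019 = 0.7451 mol/L.
C_R = C_{R0}e^(−k₁τ) = 1.513 mol/L, so C_T = C_{R0}−C_R−C_S = 1.491 mol/L; C_S/C_T = 0.500.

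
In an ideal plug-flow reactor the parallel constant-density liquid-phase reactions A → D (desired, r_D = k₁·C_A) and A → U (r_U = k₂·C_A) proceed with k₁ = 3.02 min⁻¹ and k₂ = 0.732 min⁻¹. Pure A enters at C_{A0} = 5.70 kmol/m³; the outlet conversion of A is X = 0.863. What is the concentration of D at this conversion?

3.96 kmol/m³

C_A = C_{A0}(1−X) = 0.7809 kmol/m³.
Both paths are first order in A, so the instantaneous fraction to D is constant: dC_D/d(−C_A) = k₁/(k₁+k₂) = 0.8049.
C_D = 0.8049·(C_{A0}−C_A) = 0.8049×4.919 = 3.96 kmol/m³.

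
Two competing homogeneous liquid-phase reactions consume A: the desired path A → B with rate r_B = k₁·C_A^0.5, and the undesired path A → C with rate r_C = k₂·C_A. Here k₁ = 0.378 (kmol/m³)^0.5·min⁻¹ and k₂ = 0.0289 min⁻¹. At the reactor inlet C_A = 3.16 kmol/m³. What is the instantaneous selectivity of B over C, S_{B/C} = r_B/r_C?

7.36

S_{B/C} = r_B/r_C = (k₁·C_A^0.5)/(k₂·C_A) = (k₁/k₂)·C_A^-0.5.
= (0.378×3.160^0.5) / (0.0289×3.160) = 0.6719/0.09132 = 7.36.
The undesired path is higher order in A, so low C_A (CSTR or dilute feed) favours B.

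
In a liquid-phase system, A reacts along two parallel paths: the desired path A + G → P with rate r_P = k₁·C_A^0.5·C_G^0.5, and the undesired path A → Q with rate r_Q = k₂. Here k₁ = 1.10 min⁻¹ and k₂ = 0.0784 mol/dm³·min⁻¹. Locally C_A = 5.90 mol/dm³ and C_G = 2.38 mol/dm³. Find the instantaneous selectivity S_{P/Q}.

S_{P/Q} = r_P/r_Q = (k₁·C_A^0.5·C_G^0.5)/(k₂) = (k₁/k₂)·C_A^0.5·C_G^0.5.
= (1.10×5.900^0.5×2.380^0.5) / (0.0784) = 4.122/0.07840 = 52.6.

52.6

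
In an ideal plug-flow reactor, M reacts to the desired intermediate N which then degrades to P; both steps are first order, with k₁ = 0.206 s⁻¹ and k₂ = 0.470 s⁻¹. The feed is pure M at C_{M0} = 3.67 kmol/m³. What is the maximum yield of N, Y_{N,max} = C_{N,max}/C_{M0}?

At the optimum, C_{N,max}/C_{M0} = (k₁/k₂)^[k₂/(k₂−k₁)].
= (0.206/0.470)^(0.470/(0.470−0.206)) = (0.4383)^(1.780) = 0.2303.

0.230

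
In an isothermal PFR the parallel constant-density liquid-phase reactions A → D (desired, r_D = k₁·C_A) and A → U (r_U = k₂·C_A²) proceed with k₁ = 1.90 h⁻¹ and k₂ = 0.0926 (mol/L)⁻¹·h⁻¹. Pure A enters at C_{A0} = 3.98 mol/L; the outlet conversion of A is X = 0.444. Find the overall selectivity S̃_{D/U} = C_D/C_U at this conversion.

6.65

C_A = C_{A0}(1−X) = 2.213 mol/L.
Along a PFR/batch, dC_D/dC_A = −r_D/(r_D+r_U) = −k₁/(k₁+k₂·C_A).
Integrating from C_{A0} to C_A: C_D = (1.90/0.0926)·ln[(1.90+0.0926·3.98)/(1.90+0.0926·2.21)] = 20.52·ln(2.269/2.105) = 1.536 mol/L.
C_U = (C_{A0}−C_A)−C_D = 0.2310 mol/L; S̃_{D/U} = 1.536/0.2310 = 6.65.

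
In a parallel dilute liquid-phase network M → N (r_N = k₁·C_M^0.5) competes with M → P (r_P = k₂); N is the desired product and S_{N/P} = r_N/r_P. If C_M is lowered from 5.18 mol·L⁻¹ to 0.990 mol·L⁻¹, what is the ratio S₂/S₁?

0.437

S_{N/P} = (k₁/k₂)·C_M^0.5, so S₂/S₁ = (C_{M,2}/C_{M,1})^0.5.
= (0.990/5.18)^0.5 = (0.1911)^0.5 = 0.437.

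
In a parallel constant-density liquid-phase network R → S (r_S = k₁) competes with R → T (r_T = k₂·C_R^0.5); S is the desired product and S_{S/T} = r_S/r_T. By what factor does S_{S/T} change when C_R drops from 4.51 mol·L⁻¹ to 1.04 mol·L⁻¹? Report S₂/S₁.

S_{S/T} = (k₁/k₂)·C_R^-0.5, so S₂/S₁ = (C_{R,2}/C_{R,1})^-0.5.
= (1.04/4.51)^(-0.5) = (0.2306)^(-0.5) = 2.08.

2.08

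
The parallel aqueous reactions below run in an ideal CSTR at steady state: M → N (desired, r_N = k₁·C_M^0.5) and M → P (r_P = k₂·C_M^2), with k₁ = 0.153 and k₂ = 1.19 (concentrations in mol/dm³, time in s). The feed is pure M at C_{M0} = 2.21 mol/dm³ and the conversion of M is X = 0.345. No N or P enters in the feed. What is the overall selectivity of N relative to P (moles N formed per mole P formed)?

Exit C_M = C_{M0}(1−X) = 2.21×0.655 = 1.448 mol/dm³.
In a CSTR the entire volume is at exit conditions, so r_N = 0.153×1.448^0.5 = 0.1841 and r_P = 1.19×1.448^2 = 2.494.
Overall selectivity = C_N/C_P = r_Nτ/(r_Pτ) = r_N/r_P = 0.0738.

0.0738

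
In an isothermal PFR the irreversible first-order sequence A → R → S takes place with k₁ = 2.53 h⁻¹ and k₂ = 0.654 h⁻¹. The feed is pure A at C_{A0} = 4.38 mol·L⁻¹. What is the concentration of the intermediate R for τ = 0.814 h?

The intermediate concentration in a first-order A→B→C sequence is C_R = k₁C_{A0}(e^(−k₁τ) − e^(−k₂τ))/(k₂−k₁).
e^(−k₁τ) = e^(−2.53×0.814) = e^(−2.059) = 0.1275; e^(−k₂τ) = e^(−0.5324) = 0.5872.
C_R = 2.53×4.38/(0.654−2.53) × (0.1275−0.5872) = (-5.907)×(-0.4597) = 2.715 mol·L⁻¹.

2.72 mol·L⁻¹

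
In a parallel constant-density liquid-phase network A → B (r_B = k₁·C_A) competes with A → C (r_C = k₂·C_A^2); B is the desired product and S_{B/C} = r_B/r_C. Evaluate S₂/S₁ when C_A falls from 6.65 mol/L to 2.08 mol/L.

S_{B/C} = (k₁/k₂)·C_A⁻¹, so S₂/S₁ = (C_{A,2}/C_{A,1})⁻¹.
= 6.65/2.08 = 3.20.
Selectivity toward B rises as C_A falls — low-concentration operation is favoured.

3.20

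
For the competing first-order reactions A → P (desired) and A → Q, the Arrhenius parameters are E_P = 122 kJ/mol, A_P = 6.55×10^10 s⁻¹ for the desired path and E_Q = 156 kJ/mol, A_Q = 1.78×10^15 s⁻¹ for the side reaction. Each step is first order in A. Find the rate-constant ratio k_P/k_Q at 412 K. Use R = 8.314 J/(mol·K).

0.753

k_P/k_Q = (A_P/A_Q)·exp[−(E_P−E_Q)/(RT)] = (A_P/A_Q)·exp[(E_Q−E_P)/(RT)].
(E_Q−E_P)/(RT) = (156−122)×10³/(8.314×412) = 34000/3425 = 9.926.
k_P/k_Q = (6.55×10^10/1.78×10^15)·exp(9.926) = 3.680×10^-5 × 20454 = 0.753.
Since E_P < E_Q, lowering the temperature improves selectivity toward P.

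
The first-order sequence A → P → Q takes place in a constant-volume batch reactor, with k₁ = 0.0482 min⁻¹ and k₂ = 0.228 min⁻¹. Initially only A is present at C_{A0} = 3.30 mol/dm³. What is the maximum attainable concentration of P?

0.460 mol/dm³

At the optimum, C_{P,max}/C_{A0} = (k₁/k₂)^[k₂/(k₂−k₁)].
= (0.0482/0.228)^(0.228/(0.228−0.0482)) = (0.2114)^(1.268) = 0.1394.
C_{P,max} = 0.1394×3.30 = 0.460 mol/dm³.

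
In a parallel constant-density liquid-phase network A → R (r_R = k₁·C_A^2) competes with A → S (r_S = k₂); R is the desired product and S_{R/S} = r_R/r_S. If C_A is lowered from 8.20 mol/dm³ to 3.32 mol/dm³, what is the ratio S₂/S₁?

S_{R/S} = (k₁/k₂)·C_A^2, so S₂/S₁ = (C_{A,2}/C_{A,1})^2.
= (3.32/8.20)^2 = (0.4049)^2 = 0.164.

0.164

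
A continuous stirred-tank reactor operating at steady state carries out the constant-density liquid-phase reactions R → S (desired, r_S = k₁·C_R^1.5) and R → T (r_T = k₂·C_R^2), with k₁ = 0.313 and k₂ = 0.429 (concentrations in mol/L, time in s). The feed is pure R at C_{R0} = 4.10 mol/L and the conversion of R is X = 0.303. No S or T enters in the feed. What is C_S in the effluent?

Exit C_R = C_{R0}(1−X) = 4.10×0.697 = 2.858 mol/L.
A CSTR operates uniformly at the exit composition, giving r_S = 1.512 and r_T = 3.503 (each k·C_R^n at C_R = 2.858).
Fraction of consumed R going to S: r_S/(r_S+r_T) = 0.3015.
C_S = 0.3015·C_{R0}·X = 0.3015×4.10×0.303 = 0.375 mol/L.

0.375 mol/L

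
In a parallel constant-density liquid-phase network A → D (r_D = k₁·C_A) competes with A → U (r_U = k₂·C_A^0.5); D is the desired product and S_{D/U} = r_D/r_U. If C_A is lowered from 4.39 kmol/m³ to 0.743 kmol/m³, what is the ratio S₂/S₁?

0.411

S_{D/U} = (k₁/k₂)·C_A^0.5, so S₂/S₁ = (C_{A,2}/C_{A,1})^0.5.
= (0.743/4.39)^0.5 = (0.1692)^0.5 = 0.411.
Selectivity toward D falls as C_A falls — high-concentration operation is favoured.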